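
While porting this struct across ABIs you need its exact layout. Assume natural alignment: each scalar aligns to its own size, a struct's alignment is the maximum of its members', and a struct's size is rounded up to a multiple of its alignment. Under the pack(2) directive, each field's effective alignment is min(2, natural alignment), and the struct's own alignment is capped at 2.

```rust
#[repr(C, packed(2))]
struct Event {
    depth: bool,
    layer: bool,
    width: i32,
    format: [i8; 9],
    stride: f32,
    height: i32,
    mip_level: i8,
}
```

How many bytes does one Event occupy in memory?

26 bytes

depth at 0 (size 1, align 1) → ends 1
layer at 1 (size 1, align 1) → ends 2
width at 2 (size 4, align 2) → ends 6
format at 6 (size 9, align 1) → ends 15
pad 1 to align 2 for stride
stride at 16 (size 4, align 2) → ends 20
height at 20 (size 4, align 2) → ends 24
mip_level at 24 (size 1, align 1) → ends 25
tail pad 1 to reach multiple of 2
total 26 bytes, alignment 2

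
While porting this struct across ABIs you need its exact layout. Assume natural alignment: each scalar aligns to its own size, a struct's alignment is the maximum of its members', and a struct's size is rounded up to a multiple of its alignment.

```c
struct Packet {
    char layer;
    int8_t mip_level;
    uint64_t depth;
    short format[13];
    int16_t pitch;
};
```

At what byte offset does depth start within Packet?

0..1  layer  (1B, 1-aligned)
1..2  mip_level  (1B, 1-aligned)
2..8  -- padding (6B)
8..16  depth  (8B, 8-aligned)

8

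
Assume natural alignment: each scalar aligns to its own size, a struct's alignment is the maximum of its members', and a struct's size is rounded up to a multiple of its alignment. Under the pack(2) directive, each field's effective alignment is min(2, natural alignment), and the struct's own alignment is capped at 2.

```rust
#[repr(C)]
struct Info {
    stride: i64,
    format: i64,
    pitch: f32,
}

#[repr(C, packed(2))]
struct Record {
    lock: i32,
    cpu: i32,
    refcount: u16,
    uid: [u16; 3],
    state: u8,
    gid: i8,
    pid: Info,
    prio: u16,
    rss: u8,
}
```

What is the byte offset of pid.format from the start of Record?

Info: @0: stride [8B, align 8] → 8; @8: format [8B, align 8] → 16; @16: pitch [4B, align 4] → 20; +4 tail pad (align 8); size 24, align 8
@0: lock [4B, align 2] → 4
@4: cpu [4B, align 2] → 8
@8: refcount [2B, align 2] → 10
@10: uid [6B, align 2] → 16
@16: state [1B, align 1] → 17
@17: gid [1B, align 1] → 18
@18: pid [24B, align 2] → 42
within Info: format at 8
18 + 8 = 26

26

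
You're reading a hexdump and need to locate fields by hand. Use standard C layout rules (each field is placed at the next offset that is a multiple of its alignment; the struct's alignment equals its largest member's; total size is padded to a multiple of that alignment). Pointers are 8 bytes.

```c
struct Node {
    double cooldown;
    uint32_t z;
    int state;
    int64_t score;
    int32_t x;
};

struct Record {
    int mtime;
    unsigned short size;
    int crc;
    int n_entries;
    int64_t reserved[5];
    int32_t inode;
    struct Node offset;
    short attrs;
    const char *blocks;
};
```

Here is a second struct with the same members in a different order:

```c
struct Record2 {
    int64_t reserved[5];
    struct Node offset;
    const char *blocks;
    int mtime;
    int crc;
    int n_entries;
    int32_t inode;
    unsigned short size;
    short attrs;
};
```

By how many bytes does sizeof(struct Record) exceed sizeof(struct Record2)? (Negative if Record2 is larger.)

Node: 0..8  cooldown  (8B, 8-aligned); 8..12  z  (4B, 4-aligned); 12..16  state  (4B, 4-aligned); 16..24  score  (8B, 8-aligned); 24..28  x  (4B, 4-aligned); 28..32  -- tail padding (4B); sizeof = 32, alignof = 8
0..4  mtime  (4B, 4-aligned)
4..6  size  (2B, 2-aligned)
6..8  -- padding (2B)
8..12  crc  (4B, 4-aligned)
12..16  n_entries  (4B, 4-aligned)
16..56  reserved  (40B, 8-aligned)
56..60  inode  (4B, 4-aligned)
60..64  -- padding (4B)
64..96  offset  (32B, 8-aligned)
96..98  attrs  (2B, 2-aligned)
98..104  -- padding (6B)
104..112  blocks  (8B, 8-aligned)
sizeof = 112, alignof = 8
— Record2 —
0..40  reserved  (40B, 8-aligned)
40..72  offset  (32B, 8-aligned)
72..80  blocks  (8B, 8-aligned)
80..84  mtime  (4B, 4-aligned)
84..88  crc  (4B, 4-aligned)
88..92  n_entries  (4B, 4-aligned)
92..96  inode  (4B, 4-aligned)
96..98  size  (2B, 2-aligned)
98..100  attrs  (2B, 2-aligned)
100..104  -- tail padding (4B)
sizeof = 104, alignof = 8
112 − 104 = 8

8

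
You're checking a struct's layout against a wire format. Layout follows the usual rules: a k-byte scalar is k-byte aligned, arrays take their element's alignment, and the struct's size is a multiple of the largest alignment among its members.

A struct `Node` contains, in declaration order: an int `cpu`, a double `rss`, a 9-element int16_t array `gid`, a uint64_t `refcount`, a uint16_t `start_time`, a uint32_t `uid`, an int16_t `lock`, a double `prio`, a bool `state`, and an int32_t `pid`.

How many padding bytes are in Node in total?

cpu at 0 (size 4, align 4) → ends 4
pad 4 to align 8 for rss
rss at 8 (size 8, align 8) → ends 16
gid at 16 (size 18, align 2) → ends 34
pad 6 to align 8 for refcount
refcount at 40 (size 8, align 8) → ends 48
start_time at 48 (size 2, align 2) → ends 50
pad 2 to align 4 for uid
uid at 52 (size 4, align 4) → ends 56
lock at 56 (size 2, align 2) → ends 58
pad 6 to align 8 for prio
prio at 64 (size 8, align 8) → ends 72
state at 72 (size 1, align 1) → ends 73
pad 3 to align 4 for pid
pid at 76 (size 4, align 4) → ends 80
total 80 bytes, alignment 8
data bytes 59, size 80 → padding 21

21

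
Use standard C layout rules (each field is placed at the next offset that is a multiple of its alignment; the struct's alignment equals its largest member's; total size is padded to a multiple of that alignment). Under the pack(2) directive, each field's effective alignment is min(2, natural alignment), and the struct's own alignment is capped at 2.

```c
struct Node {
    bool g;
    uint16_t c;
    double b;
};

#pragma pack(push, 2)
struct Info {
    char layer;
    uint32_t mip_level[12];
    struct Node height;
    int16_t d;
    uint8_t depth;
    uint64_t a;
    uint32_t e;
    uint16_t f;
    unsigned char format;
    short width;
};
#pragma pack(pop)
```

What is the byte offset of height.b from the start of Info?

58

Node: g at 0 (size 1, align 1) → ends 1; pad 1 to align 2 for c; c at 2 (size 2, align 2) → ends 4; pad 4 to align 8 for b; b at 8 (size 8, align 8) → ends 16; total 16 bytes, alignment 8
layer at 0 (size 1, align 1) → ends 1
pad 1 to align 2 for mip_level
mip_level at 2 (size 48, align 2) → ends 50
height at 50 (size 16, align 2) → ends 66
within Node: b at 8
50 + 8 = 58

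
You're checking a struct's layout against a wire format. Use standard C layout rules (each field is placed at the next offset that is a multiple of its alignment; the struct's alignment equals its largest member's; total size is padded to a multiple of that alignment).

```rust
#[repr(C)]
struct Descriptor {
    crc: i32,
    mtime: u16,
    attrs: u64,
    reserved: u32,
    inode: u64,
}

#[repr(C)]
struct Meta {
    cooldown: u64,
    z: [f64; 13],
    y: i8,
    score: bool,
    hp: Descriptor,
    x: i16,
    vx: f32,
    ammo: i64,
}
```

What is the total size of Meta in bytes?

168

Descriptor: 0..4  crc  (4B, 4-aligned); 4..6  mtime  (2B, 2-aligned); 6..8  -- padding (2B); 8..16  attrs  (8B, 8-aligned); 16..20  reserved  (4B, 4-aligned); 20..24  -- padding (4B); 24..32  inode  (8B, 8-aligned); sizeof = 32, alignof = 8
0..8  cooldown  (8B, 8-aligned)
8..112  z  (104B, 8-aligned)
112..113  y  (1B, 1-aligned)
113..114  score  (1B, 1-aligned)
114..120  -- padding (6B)
120..152  hp  (32B, 8-aligned)
152..154  x  (2B, 2-aligned)
154..156  -- padding (2B)
156..160  vx  (4B, 4-aligned)
160..168  ammo  (8B, 8-aligned)
sizeof = 168, alignof = 8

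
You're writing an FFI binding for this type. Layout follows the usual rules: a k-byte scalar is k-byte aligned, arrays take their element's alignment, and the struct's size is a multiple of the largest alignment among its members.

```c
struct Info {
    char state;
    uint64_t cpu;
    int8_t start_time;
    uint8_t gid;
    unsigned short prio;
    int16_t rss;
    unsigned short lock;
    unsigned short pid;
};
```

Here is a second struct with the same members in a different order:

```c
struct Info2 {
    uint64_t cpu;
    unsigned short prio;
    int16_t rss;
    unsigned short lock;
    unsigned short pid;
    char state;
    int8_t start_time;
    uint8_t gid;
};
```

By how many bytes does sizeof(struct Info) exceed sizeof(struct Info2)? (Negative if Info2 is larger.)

@0: state [1B, align 1] → 1
+7 pad (align 8)
@8: cpu [8B, align 8] → 16
@16: start_time [1B, align 1] → 17
@17: gid [1B, align 1] → 18
@18: prio [2B, align 2] → 20
@20: rss [2B, align 2] → 22
@22: lock [2B, align 2] → 24
@24: pid [2B, align 2] → 26
+6 tail pad (align 8)
size 32, align 8
— Info2 —
@0: cpu [8B, align 8] → 8
@8: prio [2B, align 2] → 10
@10: rss [2B, align 2] → 12
@12: lock [2B, align 2] → 14
@14: pid [2B, align 2] → 16
@16: state [1B, align 1] → 17
@17: start_time [1B, align 1] → 18
@18: gid [1B, align 1] → 19
+5 tail pad (align 8)
size 24, align 8
32 − 24 = 8

8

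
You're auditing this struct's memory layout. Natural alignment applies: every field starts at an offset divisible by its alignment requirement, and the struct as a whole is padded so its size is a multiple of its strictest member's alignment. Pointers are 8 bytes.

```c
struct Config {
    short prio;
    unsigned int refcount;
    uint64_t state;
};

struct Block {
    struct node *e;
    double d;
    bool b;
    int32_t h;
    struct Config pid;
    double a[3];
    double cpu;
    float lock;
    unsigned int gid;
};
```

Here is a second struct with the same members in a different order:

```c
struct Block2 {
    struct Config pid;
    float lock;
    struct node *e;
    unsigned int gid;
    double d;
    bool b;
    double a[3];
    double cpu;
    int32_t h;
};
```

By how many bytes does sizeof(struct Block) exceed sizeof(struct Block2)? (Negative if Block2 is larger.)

Config: 0..2  prio  (2B, 2-aligned); 2..4  -- padding (2B); 4..8  refcount  (4B, 4-aligned); 8..16  state  (8B, 8-aligned); sizeof = 16, alignof = 8
0..8  e  (8B, 8-aligned)
8..16  d  (8B, 8-aligned)
16..17  b  (1B, 1-aligned)
17..20  -- padding (3B)
20..24  h  (4B, 4-aligned)
24..40  pid  (16B, 8-aligned)
40..64  a  (24B, 8-aligned)
64..72  cpu  (8B, 8-aligned)
72..76  lock  (4B, 4-aligned)
76..80  gid  (4B, 4-aligned)
sizeof = 80, alignof = 8
— Block2 —
0..16  pid  (16B, 8-aligned)
16..20  lock  (4B, 4-aligned)
20..24  -- padding (4B)
24..32  e  (8B, 8-aligned)
32..36  gid  (4B, 4-aligned)
36..40  -- padding (4B)
40..48  d  (8B, 8-aligned)
48..49  b  (1B, 1-aligned)
49..56  -- padding (7B)
56..80  a  (24B, 8-aligned)
80..88  cpu  (8B, 8-aligned)
88..92  h  (4B, 4-aligned)
92..96  -- tail padding (4B)
sizeof = 96, alignof = 8
80 − 96 = -16

-16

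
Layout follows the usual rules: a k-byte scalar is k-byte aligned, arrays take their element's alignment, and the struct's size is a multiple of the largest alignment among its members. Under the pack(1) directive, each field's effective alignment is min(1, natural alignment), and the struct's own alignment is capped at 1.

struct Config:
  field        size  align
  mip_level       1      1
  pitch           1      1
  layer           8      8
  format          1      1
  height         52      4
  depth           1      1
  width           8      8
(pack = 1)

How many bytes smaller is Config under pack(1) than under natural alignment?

16

natural layout:
  mip_level at 0 (size 1, align 1) → ends 1
  pitch at 1 (size 1, align 1) → ends 2
  pad 6 to align 8 for layer
  layer at 8 (size 8, align 8) → ends 16
  format at 16 (size 1, align 1) → ends 17
  pad 3 to align 4 for height
  height at 20 (size 52, align 4) → ends 72
  depth at 72 (size 1, align 1) → ends 73
  pad 7 to align 8 for width
  width at 80 (size 8, align 8) → ends 88
  total 88 bytes, alignment 8
packed(1) layout:
  mip_level at 0 (size 1, align 1) → ends 1
  pitch at 1 (size 1, align 1) → ends 2
  layer at 2 (size 8, align 1) → ends 10
  format at 10 (size 1, align 1) → ends 11
  height at 11 (size 52, align 1) → ends 63
  depth at 63 (size 1, align 1) → ends 64
  width at 64 (size 8, align 1) → ends 72
  total 72 bytes, alignment 1
88 − 72 = 16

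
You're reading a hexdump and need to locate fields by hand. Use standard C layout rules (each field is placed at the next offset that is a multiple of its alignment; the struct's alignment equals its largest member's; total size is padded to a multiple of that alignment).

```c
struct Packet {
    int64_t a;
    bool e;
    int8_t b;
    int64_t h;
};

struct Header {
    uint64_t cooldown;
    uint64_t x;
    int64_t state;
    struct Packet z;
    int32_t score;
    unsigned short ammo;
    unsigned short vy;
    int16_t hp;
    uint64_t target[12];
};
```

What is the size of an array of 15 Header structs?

2400

Packet: @0: a [8B, align 8] → 8; @8: e [1B, align 1] → 9; @9: b [1B, align 1] → 10; +6 pad (align 8); @16: h [8B, align 8] → 24; size 24, align 8
@0: cooldown [8B, align 8] → 8
@8: x [8B, align 8] → 16
@16: state [8B, align 8] → 24
@24: z [24B, align 8] → 48
@48: score [4B, align 4] → 52
@52: ammo [2B, align 2] → 54
@54: vy [2B, align 2] → 56
@56: hp [2B, align 2] → 58
+6 pad (align 8)
@64: target [96B, align 8] → 160
size 160, align 8
array of 15: 15 × 160 = 2400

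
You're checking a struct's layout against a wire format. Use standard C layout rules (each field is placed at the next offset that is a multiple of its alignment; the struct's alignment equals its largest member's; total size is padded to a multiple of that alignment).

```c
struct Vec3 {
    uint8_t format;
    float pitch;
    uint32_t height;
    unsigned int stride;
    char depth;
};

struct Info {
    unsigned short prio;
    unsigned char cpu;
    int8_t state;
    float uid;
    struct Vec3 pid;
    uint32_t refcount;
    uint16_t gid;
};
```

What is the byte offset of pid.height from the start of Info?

16

Vec3: @0: format [1B, align 1] → 1; +3 pad (align 4); @4: pitch [4B, align 4] → 8; @8: height [4B, align 4] → 12; @12: stride [4B, align 4] → 16; @16: depth [1B, align 1] → 17; +3 tail pad (align 4); size 20, align 4
@0: prio [2B, align 2] → 2
@2: cpu [1B, align 1] → 3
@3: state [1B, align 1] → 4
@4: uid [4B, align 4] → 8
@8: pid [20B, align 4] → 28
within Vec3: height at 8
8 + 8 = 16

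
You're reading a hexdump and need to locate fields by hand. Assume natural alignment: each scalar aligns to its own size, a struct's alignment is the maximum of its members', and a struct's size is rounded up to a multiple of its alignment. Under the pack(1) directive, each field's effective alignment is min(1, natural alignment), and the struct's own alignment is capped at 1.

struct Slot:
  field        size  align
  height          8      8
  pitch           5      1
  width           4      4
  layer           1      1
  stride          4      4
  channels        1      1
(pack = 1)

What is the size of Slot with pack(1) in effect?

@0: height [8B, align 1] → 8
@8: pitch [5B, align 1] → 13
@13: width [4B, align 1] → 17
@17: layer [1B, align 1] → 18
@18: stride [4B, align 1] → 22
@22: channels [1B, align 1] → 23
size 23, align 1

23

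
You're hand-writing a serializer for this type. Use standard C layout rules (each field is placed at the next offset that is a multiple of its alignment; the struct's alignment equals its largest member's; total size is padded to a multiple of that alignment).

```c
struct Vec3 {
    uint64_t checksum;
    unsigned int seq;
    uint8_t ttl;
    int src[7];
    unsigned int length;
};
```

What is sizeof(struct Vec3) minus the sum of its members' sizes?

3

checksum at 0 (size 8, align 8) → ends 8
seq at 8 (size 4, align 4) → ends 12
ttl at 12 (size 1, align 1) → ends 13
pad 3 to align 4 for src
src at 16 (size 28, align 4) → ends 44
length at 44 (size 4, align 4) → ends 48
total 48 bytes, alignment 8
data bytes 45, size 48 → padding 3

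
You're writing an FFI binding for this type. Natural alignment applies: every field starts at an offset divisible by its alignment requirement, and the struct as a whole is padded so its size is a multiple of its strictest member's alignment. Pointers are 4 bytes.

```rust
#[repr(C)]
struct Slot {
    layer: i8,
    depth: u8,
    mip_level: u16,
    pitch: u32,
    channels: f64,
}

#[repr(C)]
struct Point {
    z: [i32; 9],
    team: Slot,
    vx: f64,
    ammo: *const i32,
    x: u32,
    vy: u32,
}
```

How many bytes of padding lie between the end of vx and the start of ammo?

Slot: @0: layer [1B, align 1] → 1; @1: depth [1B, align 1] → 2; @2: mip_level [2B, align 2] → 4; @4: pitch [4B, align 4] → 8; @8: channels [8B, align 8] → 16; size 16, align 8
@0: z [36B, align 4] → 36
+4 pad (align 8)
@40: team [16B, align 8] → 56
@56: vx [8B, align 8] → 64
@64: ammo [4B, align 4] → 68

0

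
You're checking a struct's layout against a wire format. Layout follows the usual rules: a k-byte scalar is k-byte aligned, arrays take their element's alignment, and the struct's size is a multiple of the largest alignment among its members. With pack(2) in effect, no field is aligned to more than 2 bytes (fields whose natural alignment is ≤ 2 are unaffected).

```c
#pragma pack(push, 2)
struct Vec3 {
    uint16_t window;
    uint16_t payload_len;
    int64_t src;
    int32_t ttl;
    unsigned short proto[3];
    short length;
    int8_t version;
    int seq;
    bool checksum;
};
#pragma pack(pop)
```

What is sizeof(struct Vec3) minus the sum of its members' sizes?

0..2  window  (2B, 2-aligned)
2..4  payload_len  (2B, 2-aligned)
4..12  src  (8B, 2-aligned)
12..16  ttl  (4B, 2-aligned)
16..22  proto  (6B, 2-aligned)
22..24  length  (2B, 2-aligned)
24..25  version  (1B, 1-aligned)
25..26  -- padding (1B)
26..30  seq  (4B, 2-aligned)
30..31  checksum  (1B, 1-aligned)
31..32  -- tail padding (1B)
sizeof = 32, alignof = 2
data bytes 30, size 32 → padding 2

2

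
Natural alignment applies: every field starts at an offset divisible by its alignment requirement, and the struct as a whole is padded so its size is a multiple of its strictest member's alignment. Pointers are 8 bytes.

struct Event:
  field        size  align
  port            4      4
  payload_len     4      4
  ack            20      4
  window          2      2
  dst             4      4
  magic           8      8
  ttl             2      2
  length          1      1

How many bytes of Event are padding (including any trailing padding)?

@0: port [4B, align 4] → 4
@4: payload_len [4B, align 4] → 8
@8: ack [20B, align 4] → 28
@28: window [2B, align 2] → 30
+2 pad (align 4)
@32: dst [4B, align 4] → 36
+4 pad (align 8)
@40: magic [8B, align 8] → 48
@48: ttl [2B, align 2] → 50
@50: length [1B, align 1] → 51
+5 tail pad (align 8)
size 56, align 8
data bytes 45, size 56 → padding 11

11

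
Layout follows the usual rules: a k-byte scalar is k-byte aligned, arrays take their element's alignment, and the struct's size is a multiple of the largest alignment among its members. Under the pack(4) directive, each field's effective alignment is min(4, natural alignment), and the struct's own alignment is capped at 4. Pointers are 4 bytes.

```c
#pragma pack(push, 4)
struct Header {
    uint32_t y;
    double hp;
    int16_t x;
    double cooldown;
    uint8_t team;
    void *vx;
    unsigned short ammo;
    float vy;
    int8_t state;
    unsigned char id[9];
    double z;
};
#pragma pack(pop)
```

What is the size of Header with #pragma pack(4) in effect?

0..4  y  (4B, 4-aligned)
4..12  hp  (8B, 4-aligned)
12..14  x  (2B, 2-aligned)
14..16  -- padding (2B)
16..24  cooldown  (8B, 4-aligned)
24..25  team  (1B, 1-aligned)
25..28  -- padding (3B)
28..32  vx  (4B, 4-aligned)
32..34  ammo  (2B, 2-aligned)
34..36  -- padding (2B)
36..40  vy  (4B, 4-aligned)
40..41  state  (1B, 1-aligned)
41..50  id  (9B, 1-aligned)
50..52  -- padding (2B)
52..60  z  (8B, 4-aligned)
sizeof = 60, alignof = 4

60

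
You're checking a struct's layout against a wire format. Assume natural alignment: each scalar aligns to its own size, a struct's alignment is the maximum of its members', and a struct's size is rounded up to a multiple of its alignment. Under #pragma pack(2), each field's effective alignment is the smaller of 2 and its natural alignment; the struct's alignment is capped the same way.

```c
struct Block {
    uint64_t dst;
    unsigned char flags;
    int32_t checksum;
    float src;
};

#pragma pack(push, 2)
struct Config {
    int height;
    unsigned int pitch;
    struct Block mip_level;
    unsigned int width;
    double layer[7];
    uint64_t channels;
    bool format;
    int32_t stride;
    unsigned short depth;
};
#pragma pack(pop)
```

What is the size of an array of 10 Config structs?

Block: @0: dst [8B, align 8] → 8; @8: flags [1B, align 1] → 9; +3 pad (align 4); @12: checksum [4B, align 4] → 16; @16: src [4B, align 4] → 20; +4 tail pad (align 8); size 24, align 8
@0: height [4B, align 2] → 4
@4: pitch [4B, align 2] → 8
@8: mip_level [24B, align 2] → 32
@32: width [4B, align 2] → 36
@36: layer [56B, align 2] → 92
@92: channels [8B, align 2] → 100
@100: format [1B, align 1] → 101
+1 pad (align 2)
@102: stride [4B, align 2] → 106
@106: depth [2B, align 2] → 108
size 108, align 2
array of 10: 10 × 108 = 1080

1080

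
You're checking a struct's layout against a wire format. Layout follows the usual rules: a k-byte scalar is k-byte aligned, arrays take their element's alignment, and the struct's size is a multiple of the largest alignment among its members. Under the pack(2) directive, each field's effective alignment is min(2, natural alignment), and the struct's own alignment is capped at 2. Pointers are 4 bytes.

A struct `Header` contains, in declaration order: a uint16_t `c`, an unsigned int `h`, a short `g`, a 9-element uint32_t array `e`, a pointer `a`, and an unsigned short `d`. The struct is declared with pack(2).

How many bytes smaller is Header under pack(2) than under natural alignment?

6

natural layout:
  0..2  c  (2B, 2-aligned)
  2..4  -- padding (2B)
  4..8  h  (4B, 4-aligned)
  8..10  g  (2B, 2-aligned)
  10..12  -- padding (2B)
  12..48  e  (36B, 4-aligned)
  48..52  a  (4B, 4-aligned)
  52..54  d  (2B, 2-aligned)
  54..56  -- tail padding (2B)
  sizeof = 56, alignof = 4
packed(2) layout:
  0..2  c  (2B, 2-aligned)
  2..6  h  (4B, 2-aligned)
  6..8  g  (2B, 2-aligned)
  8..44  e  (36B, 2-aligned)
  44..48  a  (4B, 2-aligned)
  48..50  d  (2B, 2-aligned)
  sizeof = 50, alignof = 2
56 − 50 = 6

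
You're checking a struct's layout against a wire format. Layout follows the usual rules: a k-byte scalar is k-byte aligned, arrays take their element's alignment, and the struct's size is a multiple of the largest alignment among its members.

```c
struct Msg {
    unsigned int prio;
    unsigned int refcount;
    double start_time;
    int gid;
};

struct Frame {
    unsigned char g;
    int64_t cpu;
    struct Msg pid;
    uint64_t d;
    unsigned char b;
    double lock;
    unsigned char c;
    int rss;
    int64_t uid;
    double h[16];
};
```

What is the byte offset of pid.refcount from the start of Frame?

20

Msg: prio at 0 (size 4, align 4) → ends 4; refcount at 4 (size 4, align 4) → ends 8; start_time at 8 (size 8, align 8) → ends 16; gid at 16 (size 4, align 4) → ends 20; tail pad 4 to reach multiple of 8; total 24 bytes, alignment 8
g at 0 (size 1, align 1) → ends 1
pad 7 to align 8 for cpu
cpu at 8 (size 8, align 8) → ends 16
pid at 16 (size 24, align 8) → ends 40
within Msg: refcount at 4
16 + 4 = 20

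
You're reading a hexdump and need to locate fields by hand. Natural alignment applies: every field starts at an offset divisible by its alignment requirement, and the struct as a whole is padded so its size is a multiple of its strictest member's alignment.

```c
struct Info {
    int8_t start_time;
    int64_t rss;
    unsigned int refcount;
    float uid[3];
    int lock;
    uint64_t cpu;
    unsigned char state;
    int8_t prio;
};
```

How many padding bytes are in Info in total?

17

start_time at 0 (size 1, align 1) → ends 1
pad 7 to align 8 for rss
rss at 8 (size 8, align 8) → ends 16
refcount at 16 (size 4, align 4) → ends 20
uid at 20 (size 12, align 4) → ends 32
lock at 32 (size 4, align 4) → ends 36
pad 4 to align 8 for cpu
cpu at 40 (size 8, align 8) → ends 48
state at 48 (size 1, align 1) → ends 49
prio at 49 (size 1, align 1) → ends 50
tail pad 6 to reach multiple of 8
total 56 bytes, alignment 8
data bytes 39, size 56 → padding 17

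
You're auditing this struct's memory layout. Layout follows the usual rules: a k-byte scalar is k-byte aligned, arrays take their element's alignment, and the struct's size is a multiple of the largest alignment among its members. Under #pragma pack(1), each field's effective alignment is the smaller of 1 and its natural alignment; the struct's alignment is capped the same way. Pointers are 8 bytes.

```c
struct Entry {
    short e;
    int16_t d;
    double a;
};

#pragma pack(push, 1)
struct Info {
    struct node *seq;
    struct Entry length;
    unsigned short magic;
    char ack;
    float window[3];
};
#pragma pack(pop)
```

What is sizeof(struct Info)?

39

Entry: e at 0 (size 2, align 2) → ends 2; d at 2 (size 2, align 2) → ends 4; pad 4 to align 8 for a; a at 8 (size 8, align 8) → ends 16; total 16 bytes, alignment 8
seq at 0 (size 8, align 1) → ends 8
length at 8 (size 16, align 1) → ends 24
magic at 24 (size 2, align 1) → ends 26
ack at 26 (size 1, align 1) → ends 27
window at 27 (size 12, align 1) → ends 39
total 39 bytes, alignment 1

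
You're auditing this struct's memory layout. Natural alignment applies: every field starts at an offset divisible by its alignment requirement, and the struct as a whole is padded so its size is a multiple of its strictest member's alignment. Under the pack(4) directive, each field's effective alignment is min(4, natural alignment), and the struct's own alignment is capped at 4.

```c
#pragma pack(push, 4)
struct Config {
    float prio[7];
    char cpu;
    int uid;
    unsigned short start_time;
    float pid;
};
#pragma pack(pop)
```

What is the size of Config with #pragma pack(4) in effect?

0..28  prio  (28B, 4-aligned)
28..29  cpu  (1B, 1-aligned)
29..32  -- padding (3B)
32..36  uid  (4B, 4-aligned)
36..38  start_time  (2B, 2-aligned)
38..40  -- padding (2B)
40..44  pid  (4B, 4-aligned)
sizeof = 44, alignof = 4

44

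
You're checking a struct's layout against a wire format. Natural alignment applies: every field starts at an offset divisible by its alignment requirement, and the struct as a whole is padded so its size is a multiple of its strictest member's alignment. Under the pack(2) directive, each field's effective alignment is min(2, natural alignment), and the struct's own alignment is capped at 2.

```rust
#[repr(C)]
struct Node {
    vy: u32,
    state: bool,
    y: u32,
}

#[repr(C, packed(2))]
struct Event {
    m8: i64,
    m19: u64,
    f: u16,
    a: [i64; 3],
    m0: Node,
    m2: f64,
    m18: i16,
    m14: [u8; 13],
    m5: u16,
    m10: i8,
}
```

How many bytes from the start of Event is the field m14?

64

Node: 0..4  vy  (4B, 4-aligned); 4..5  state  (1B, 1-aligned); 5..8  -- padding (3B); 8..12  y  (4B, 4-aligned); sizeof = 12, alignof = 4
0..8  m8  (8B, 2-aligned)
8..16  m19  (8B, 2-aligned)
16..18  f  (2B, 2-aligned)
18..42  a  (24B, 2-aligned)
42..54  m0  (12B, 2-aligned)
54..62  m2  (8B, 2-aligned)
62..64  m18  (2B, 2-aligned)
64..77  m14  (13B, 1-aligned)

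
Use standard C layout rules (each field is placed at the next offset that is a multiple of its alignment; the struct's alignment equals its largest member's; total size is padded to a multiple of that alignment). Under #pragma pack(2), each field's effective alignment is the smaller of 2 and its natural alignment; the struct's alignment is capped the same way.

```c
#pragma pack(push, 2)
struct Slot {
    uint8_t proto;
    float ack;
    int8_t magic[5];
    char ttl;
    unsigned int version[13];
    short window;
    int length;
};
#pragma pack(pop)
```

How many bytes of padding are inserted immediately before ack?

proto at 0 (size 1, align 1) → ends 1
pad 1 to align 2 for ack
ack at 2 (size 4, align 2) → ends 6

1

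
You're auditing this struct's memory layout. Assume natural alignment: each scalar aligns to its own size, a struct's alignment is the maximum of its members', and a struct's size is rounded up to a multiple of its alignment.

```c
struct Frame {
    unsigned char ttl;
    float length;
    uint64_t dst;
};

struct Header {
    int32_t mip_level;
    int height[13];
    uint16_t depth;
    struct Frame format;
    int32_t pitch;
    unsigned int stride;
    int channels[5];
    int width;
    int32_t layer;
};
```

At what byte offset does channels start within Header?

Frame: @0: ttl [1B, align 1] → 1; +3 pad (align 4); @4: length [4B, align 4] → 8; @8: dst [8B, align 8] → 16; size 16, align 8
@0: mip_level [4B, align 4] → 4
@4: height [52B, align 4] → 56
@56: depth [2B, align 2] → 58
+6 pad (align 8)
@64: format [16B, align 8] → 80
@80: pitch [4B, align 4] → 84
@84: stride [4B, align 4] → 88
@88: channels [20B, align 4] → 108

88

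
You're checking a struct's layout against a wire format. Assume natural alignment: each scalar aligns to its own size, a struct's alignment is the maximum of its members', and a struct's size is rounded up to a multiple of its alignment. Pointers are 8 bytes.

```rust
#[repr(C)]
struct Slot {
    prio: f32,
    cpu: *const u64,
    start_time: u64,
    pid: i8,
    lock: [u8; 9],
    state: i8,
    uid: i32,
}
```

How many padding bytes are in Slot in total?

5

prio at 0 (size 4, align 4) → ends 4
pad 4 to align 8 for cpu
cpu at 8 (size 8, align 8) → ends 16
start_time at 16 (size 8, align 8) → ends 24
pid at 24 (size 1, align 1) → ends 25
lock at 25 (size 9, align 1) → ends 34
state at 34 (size 1, align 1) → ends 35
pad 1 to align 4 for uid
uid at 36 (size 4, align 4) → ends 40
total 40 bytes, alignment 8
data bytes 35, size 40 → padding 5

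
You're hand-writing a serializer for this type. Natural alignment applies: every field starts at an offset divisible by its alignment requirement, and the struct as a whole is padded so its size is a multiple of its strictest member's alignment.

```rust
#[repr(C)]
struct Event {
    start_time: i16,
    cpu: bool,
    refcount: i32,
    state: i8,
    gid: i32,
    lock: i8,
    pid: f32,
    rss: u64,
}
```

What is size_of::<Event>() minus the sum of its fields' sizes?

0..2  start_time  (2B, 2-aligned)
2..3  cpu  (1B, 1-aligned)
3..4  -- padding (1B)
4..8  refcount  (4B, 4-aligned)
8..9  state  (1B, 1-aligned)
9..12  -- padding (3B)
12..16  gid  (4B, 4-aligned)
16..17  lock  (1B, 1-aligned)
17..20  -- padding (3B)
20..24  pid  (4B, 4-aligned)
24..32  rss  (8B, 8-aligned)
sizeof = 32, alignof = 8
data bytes 25, size 32 → padding 7

7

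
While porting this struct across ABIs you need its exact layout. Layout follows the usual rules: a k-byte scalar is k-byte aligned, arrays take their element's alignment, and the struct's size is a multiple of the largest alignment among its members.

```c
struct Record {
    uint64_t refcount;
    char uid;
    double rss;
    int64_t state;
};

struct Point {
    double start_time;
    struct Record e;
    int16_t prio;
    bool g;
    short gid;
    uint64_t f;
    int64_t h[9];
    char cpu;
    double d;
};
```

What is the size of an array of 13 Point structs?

Record: 0..8  refcount  (8B, 8-aligned); 8..9  uid  (1B, 1-aligned); 9..16  -- padding (7B); 16..24  rss  (8B, 8-aligned); 24..32  state  (8B, 8-aligned); sizeof = 32, alignof = 8
0..8  start_time  (8B, 8-aligned)
8..40  e  (32B, 8-aligned)
40..42  prio  (2B, 2-aligned)
42..43  g  (1B, 1-aligned)
43..44  -- padding (1B)
44..46  gid  (2B, 2-aligned)
46..48  -- padding (2B)
48..56  f  (8B, 8-aligned)
56..128  h  (72B, 8-aligned)
128..129  cpu  (1B, 1-aligned)
129..136  -- padding (7B)
136..144  d  (8B, 8-aligned)
sizeof = 144, alignof = 8
array of 13: 13 × 144 = 1872

1872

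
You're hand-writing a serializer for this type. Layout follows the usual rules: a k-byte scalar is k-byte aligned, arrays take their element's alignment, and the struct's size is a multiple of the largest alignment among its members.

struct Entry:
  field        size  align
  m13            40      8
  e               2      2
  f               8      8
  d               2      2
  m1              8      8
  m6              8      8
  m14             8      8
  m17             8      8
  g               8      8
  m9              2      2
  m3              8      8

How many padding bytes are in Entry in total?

18

@0: m13 [40B, align 8] → 40
@40: e [2B, align 2] → 42
+6 pad (align 8)
@48: f [8B, align 8] → 56
@56: d [2B, align 2] → 58
+6 pad (align 8)
@64: m1 [8B, align 8] → 72
@72: m6 [8B, align 8] → 80
@80: m14 [8B, align 8] → 88
@88: m17 [8B, align 8] → 96
@96: g [8B, align 8] → 104
@104: m9 [2B, align 2] → 106
+6 pad (align 8)
@112: m3 [8B, align 8] → 120
size 120, align 8
data bytes 102, size 120 → padding 18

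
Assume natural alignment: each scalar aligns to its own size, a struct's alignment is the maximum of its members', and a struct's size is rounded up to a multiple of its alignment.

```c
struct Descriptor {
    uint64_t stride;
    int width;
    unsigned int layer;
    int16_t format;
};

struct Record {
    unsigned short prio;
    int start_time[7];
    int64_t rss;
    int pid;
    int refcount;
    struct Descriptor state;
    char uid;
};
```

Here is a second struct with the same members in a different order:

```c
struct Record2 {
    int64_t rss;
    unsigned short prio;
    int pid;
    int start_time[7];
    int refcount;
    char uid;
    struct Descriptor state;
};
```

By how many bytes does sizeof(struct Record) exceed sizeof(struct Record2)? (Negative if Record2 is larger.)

0

Descriptor: 0..8  stride  (8B, 8-aligned); 8..12  width  (4B, 4-aligned); 12..16  layer  (4B, 4-aligned); 16..18  format  (2B, 2-aligned); 18..24  -- tail padding (6B); sizeof = 24, alignof = 8
0..2  prio  (2B, 2-aligned)
2..4  -- padding (2B)
4..32  start_time  (28B, 4-aligned)
32..40  rss  (8B, 8-aligned)
40..44  pid  (4B, 4-aligned)
44..48  refcount  (4B, 4-aligned)
48..72  state  (24B, 8-aligned)
72..73  uid  (1B, 1-aligned)
73..80  -- tail padding (7B)
sizeof = 80, alignof = 8
— Record2 —
0..8  rss  (8B, 8-aligned)
8..10  prio  (2B, 2-aligned)
10..12  -- padding (2B)
12..16  pid  (4B, 4-aligned)
16..44  start_time  (28B, 4-aligned)
44..48  refcount  (4B, 4-aligned)
48..49  uid  (1B, 1-aligned)
49..56  -- padding (7B)
56..80  state  (24B, 8-aligned)
sizeof = 80, alignof = 8
80 − 80 = 0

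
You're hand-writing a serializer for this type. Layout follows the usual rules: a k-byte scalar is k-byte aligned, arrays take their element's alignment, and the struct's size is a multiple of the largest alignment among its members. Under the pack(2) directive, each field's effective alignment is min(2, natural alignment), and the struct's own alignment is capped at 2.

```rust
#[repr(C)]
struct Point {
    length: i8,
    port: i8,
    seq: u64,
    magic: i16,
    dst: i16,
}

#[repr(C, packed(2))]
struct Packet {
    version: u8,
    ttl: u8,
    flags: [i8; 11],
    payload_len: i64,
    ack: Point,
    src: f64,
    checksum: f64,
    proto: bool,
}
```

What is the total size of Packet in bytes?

64 bytes

Point: @0: length [1B, align 1] → 1; @1: port [1B, align 1] → 2; +6 pad (align 8); @8: seq [8B, align 8] → 16; @16: magic [2B, align 2] → 18; @18: dst [2B, align 2] → 20; +4 tail pad (align 8); size 24, align 8
@0: version [1B, align 1] → 1
@1: ttl [1B, align 1] → 2
@2: flags [11B, align 1] → 13
+1 pad (align 2)
@14: payload_len [8B, align 2] → 22
@22: ack [24B, align 2] → 46
@46: src [8B, align 2] → 54
@54: checksum [8B, align 2] → 62
@62: proto [1B, align 1] → 63
+1 tail pad (align 2)
size 64, align 2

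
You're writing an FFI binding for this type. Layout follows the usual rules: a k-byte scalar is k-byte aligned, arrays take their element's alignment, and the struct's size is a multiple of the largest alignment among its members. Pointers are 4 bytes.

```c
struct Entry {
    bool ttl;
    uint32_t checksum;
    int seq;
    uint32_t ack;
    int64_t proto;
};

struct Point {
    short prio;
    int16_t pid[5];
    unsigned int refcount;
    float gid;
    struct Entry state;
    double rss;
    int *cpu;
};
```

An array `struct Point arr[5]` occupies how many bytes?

Entry: @0: ttl [1B, align 1] → 1; +3 pad (align 4); @4: checksum [4B, align 4] → 8; @8: seq [4B, align 4] → 12; @12: ack [4B, align 4] → 16; @16: proto [8B, align 8] → 24; size 24, align 8
@0: prio [2B, align 2] → 2
@2: pid [10B, align 2] → 12
@12: refcount [4B, align 4] → 16
@16: gid [4B, align 4] → 20
+4 pad (align 8)
@24: state [24B, align 8] → 48
@48: rss [8B, align 8] → 56
@56: cpu [4B, align 4] → 60
+4 tail pad (align 8)
size 64, align 8
array of 5: 5 × 64 = 320

320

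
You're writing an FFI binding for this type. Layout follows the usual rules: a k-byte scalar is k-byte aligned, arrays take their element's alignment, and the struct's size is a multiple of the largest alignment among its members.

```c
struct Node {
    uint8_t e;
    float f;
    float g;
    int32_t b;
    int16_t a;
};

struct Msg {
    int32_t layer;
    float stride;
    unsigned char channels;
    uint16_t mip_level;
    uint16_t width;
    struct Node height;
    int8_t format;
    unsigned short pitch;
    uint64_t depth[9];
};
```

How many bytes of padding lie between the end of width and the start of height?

2

Node: 0..1  e  (1B, 1-aligned); 1..4  -- padding (3B); 4..8  f  (4B, 4-aligned); 8..12  g  (4B, 4-aligned); 12..16  b  (4B, 4-aligned); 16..18  a  (2B, 2-aligned); 18..20  -- tail padding (2B); sizeof = 20, alignof = 4
0..4  layer  (4B, 4-aligned)
4..8  stride  (4B, 4-aligned)
8..9  channels  (1B, 1-aligned)
9..10  -- padding (1B)
10..12  mip_level  (2B, 2-aligned)
12..14  width  (2B, 2-aligned)
14..16  -- padding (2B)
16..36  height  (20B, 4-aligned)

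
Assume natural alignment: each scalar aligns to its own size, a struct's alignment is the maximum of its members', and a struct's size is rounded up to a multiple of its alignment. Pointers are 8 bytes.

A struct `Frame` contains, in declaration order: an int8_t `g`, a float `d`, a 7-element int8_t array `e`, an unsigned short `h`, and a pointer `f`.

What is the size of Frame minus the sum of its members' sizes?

g at 0 (size 1, align 1) → ends 1
pad 3 to align 4 for d
d at 4 (size 4, align 4) → ends 8
e at 8 (size 7, align 1) → ends 15
pad 1 to align 2 for h
h at 16 (size 2, align 2) → ends 18
pad 6 to align 8 for f
f at 24 (size 8, align 8) → ends 32
total 32 bytes, alignment 8
data bytes 22, size 32 → padding 10

10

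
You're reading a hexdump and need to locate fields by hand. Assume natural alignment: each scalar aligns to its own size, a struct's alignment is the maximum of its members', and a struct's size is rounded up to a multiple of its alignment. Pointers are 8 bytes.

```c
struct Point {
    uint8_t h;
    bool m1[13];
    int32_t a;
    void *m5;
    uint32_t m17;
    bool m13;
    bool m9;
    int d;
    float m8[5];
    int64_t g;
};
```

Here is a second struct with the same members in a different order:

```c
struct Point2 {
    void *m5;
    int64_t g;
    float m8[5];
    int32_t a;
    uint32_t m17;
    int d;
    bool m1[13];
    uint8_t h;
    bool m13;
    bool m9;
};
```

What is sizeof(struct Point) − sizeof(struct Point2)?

0..1  h  (1B, 1-aligned)
1..14  m1  (13B, 1-aligned)
14..16  -- padding (2B)
16..20  a  (4B, 4-aligned)
20..24  -- padding (4B)
24..32  m5  (8B, 8-aligned)
32..36  m17  (4B, 4-aligned)
36..37  m13  (1B, 1-aligned)
37..38  m9  (1B, 1-aligned)
38..40  -- padding (2B)
40..44  d  (4B, 4-aligned)
44..64  m8  (20B, 4-aligned)
64..72  g  (8B, 8-aligned)
sizeof = 72, alignof = 8
— Point2 —
0..8  m5  (8B, 8-aligned)
8..16  g  (8B, 8-aligned)
16..36  m8  (20B, 4-aligned)
36..40  a  (4B, 4-aligned)
40..44  m17  (4B, 4-aligned)
44..48  d  (4B, 4-aligned)
48..61  m1  (13B, 1-aligned)
61..62  h  (1B, 1-aligned)
62..63  m13  (1B, 1-aligned)
63..64  m9  (1B, 1-aligned)
sizeof = 64, alignof = 8
72 − 64 = 8

8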